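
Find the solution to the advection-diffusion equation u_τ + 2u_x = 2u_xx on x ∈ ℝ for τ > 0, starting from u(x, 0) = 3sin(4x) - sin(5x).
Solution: Moving frame: η = x - 2τ, σ = τ, u = w(η,σ), so u_τ = w_σ - 2w_η and u_xx = w_ηη.
Hence u_τ + 2u_x = w_σ and the PDE becomes the heat equation w_σ = 2w_ηη on η ∈ ℝ.
Initial data: w(η,0) = u(η,0) = 3sin(4η) - sin(5η). Each mode sin(nη) decays as exp(-2n²σ) on ℝ, so w(η,σ) = Σ c_n exp(-2n²σ) sin(nη) with c_4=3, c_5=-1: w(η,σ) = 3exp(-32σ)sin(4η) - exp(-50σ)sin(5η).
Substituting back: u(x,τ) = w(x - 2τ, τ).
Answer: u(x, τ) = 3exp(-32τ)sin(4x - 8τ) - exp(-50τ)sin(5x - 10τ)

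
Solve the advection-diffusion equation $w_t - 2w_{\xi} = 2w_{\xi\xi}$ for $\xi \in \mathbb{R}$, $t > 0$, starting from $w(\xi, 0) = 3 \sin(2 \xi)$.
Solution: Change to a moving frame: let $\eta = \xi + 2t$, $\sigma = t$ and write $w(\xi,t) = u(\eta,\sigma)$.
By the chain rule $w_t = u_{\sigma} + 2u_{\eta}$, $w_{\xi} = u_{\eta}$, $w_{\xi\xi} = u_{\eta\eta}$.
Then $w_t - 2w_{\xi} = u_{\sigma}$: the advection term cancels and the PDE becomes the heat equation $u_{\sigma} = 2u_{\eta\eta}$ on $\eta \in \mathbb{R}$.
Initial data: $u(\eta,0) = w(\eta,0) = 3 \sin(2 \eta)$.
On $\eta \in \mathbb{R}$ each mode satisfies $(\sin(n\eta))'' = -n^2 \sin(n\eta)$, so $e^{-2n^2\sigma} \sin(n\eta)$ solves the heat equation; by superposition $u(\eta,\sigma) = \sum c_n e^{-2n^2\sigma} \sin(n\eta)$.
Reading off the coefficients: $c_2=3$, so $u(\eta,\sigma) = 3 e^{-8 \sigma} \sin(2 \eta)$.
Substituting back $\eta = \xi + 2t$, $\sigma = t$: $w(\xi,t) = u(\xi + 2t, t)$.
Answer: $w(\xi, t) = 3 e^{-8 t} \sin(2 \xi + 4 t)$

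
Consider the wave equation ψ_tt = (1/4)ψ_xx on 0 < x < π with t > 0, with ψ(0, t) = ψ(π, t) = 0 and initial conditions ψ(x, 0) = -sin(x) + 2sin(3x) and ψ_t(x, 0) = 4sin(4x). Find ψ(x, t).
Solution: Using separation of variables ψ = X(x)T(t):
Eigenfunctions: sin(nx), n = 1, 2, 3, ...
General solution: ψ(x, t) = Σ [A_n cos(n t/2) + B_n sin(n t/2)] sin(nx)
From ψ(x,0) = -sin(x) + 2sin(3x): A_1=-1, A_3=2. From ψ_t(x,0) = 4sin(4x), using ψ_t(x,0) = Σ ω_n B_n sin(nx) with ω_n = n/2: B_4 = 4/2 = 2.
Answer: ψ(x, t) = 2sin(2t)sin(4x) - sin(x)cos(t/2) + 2sin(3x)cos(3t/2)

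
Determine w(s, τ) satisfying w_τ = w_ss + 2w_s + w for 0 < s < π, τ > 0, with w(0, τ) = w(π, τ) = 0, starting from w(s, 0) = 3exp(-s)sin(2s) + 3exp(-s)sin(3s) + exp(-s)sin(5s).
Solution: Substitute w = exp(-s)u, i.e. u = exp(s)w.
By the product rule, w_s = exp(-s)(u_s - u), w_ss = exp(-s)(u_ss - 2u_s + u), w_τ = exp(-s)u_τ.
Substituting into the PDE and dividing by exp(-s): u_τ = (u_ss - 2u_s + u) + 2(u_s - u) + u.
The lower-order terms cancel, leaving the standard heat equation u_τ = u_ss.
Initial data for u: u(s,0) = exp(s)w(s,0) = 3sin(2s) + 3sin(3s) + sin(5s). The boundary conditions carry over: u(0,τ) = u(π,τ) = 0.
Solve for u:
  Using separation of variables u = X(s)T(τ):
  Eigenfunctions: sin(ns), n = 1, 2, 3, ...
  General solution: u(s, τ) = Σ c_n sin(ns) exp(-n² τ)
  Matching u(s,0) = 3sin(2s) + 3sin(3s) + sin(5s) term by term: c_2=3, c_3=3, c_5=1.
Hence u(s,τ) = 3exp(-4τ)sin(2s) + 3exp(-9τ)sin(3s) + exp(-25τ)sin(5s).
Transform back: w(s,τ) = exp(-s)u(s,τ).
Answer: w(s, τ) = 3exp(-s)exp(-4τ)sin(2s) + 3exp(-s)exp(-9τ)sin(3s) + exp(-s)exp(-25τ)sin(5s)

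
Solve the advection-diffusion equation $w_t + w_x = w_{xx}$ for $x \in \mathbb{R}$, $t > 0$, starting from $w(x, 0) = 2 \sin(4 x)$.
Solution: Change to a moving frame: let $\eta = x - t$, $\sigma = t$ and write $w(x,t) = u(\eta,\sigma)$.
By the chain rule $w_t = u_{\sigma} - u_{\eta}$, $w_x = u_{\eta}$, $w_{xx} = u_{\eta\eta}$.
Then $w_t + w_x = u_{\sigma}$: the advection term cancels and the PDE becomes the heat equation $u_{\sigma} = u_{\eta\eta}$ on $\eta \in \mathbb{R}$.
Initial data: $u(\eta,0) = w(\eta,0) = 2 \sin(4 \eta)$.
On $\eta \in \mathbb{R}$ each mode satisfies $(\sin(n\eta))'' = -n^2 \sin(n\eta)$, so $e^{-n^2\sigma} \sin(n\eta)$ solves the heat equation; by superposition $u(\eta,\sigma) = \sum c_n e^{-n^2\sigma} \sin(n\eta)$.
Reading off the coefficients: $c_4=2$, so $u(\eta,\sigma) = 2 e^{-16 \sigma} \sin(4 \eta)$.
Substituting back $\eta = x - t$, $\sigma = t$: $w(x,t) = u(x - t, t)$.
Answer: $w(x, t) = -2 e^{-16 t} \sin(4 t - 4 x)$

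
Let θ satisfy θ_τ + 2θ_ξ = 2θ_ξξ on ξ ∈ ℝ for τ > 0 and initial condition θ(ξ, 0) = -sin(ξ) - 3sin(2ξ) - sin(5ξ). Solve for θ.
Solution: Change to a moving frame: let η = ξ - 2τ, σ = τ and write θ(ξ,τ) = u(η,σ).
By the chain rule θ_τ = u_σ - 2u_η, θ_ξ = u_η, θ_ξξ = u_ηη.
Then θ_τ + 2θ_ξ = u_σ: the advection term cancels and the PDE becomes the heat equation u_σ = 2u_ηη on η ∈ ℝ.
Initial data: u(η,0) = θ(η,0) = -sin(η) - 3sin(2η) - sin(5η).
On η ∈ ℝ each mode satisfies (sin(nη))″ = -n² sin(nη), so exp(-2n²σ) sin(nη) solves the heat equation; by superposition u(η,σ) = Σ c_n exp(-2n²σ) sin(nη).
Reading off the coefficients: c_1=-1, c_2=-3, c_5=-1, so u(η,σ) = -exp(-2σ)sin(η) - 3exp(-8σ)sin(2η) - exp(-50σ)sin(5η).
Substituting back η = ξ - 2τ, σ = τ: θ(ξ,τ) = u(ξ - 2τ, τ).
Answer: θ(ξ, τ) = -exp(-2τ)sin(ξ - 2τ) - 3exp(-8τ)sin(2ξ - 4τ) - exp(-50τ)sin(5ξ - 10τ)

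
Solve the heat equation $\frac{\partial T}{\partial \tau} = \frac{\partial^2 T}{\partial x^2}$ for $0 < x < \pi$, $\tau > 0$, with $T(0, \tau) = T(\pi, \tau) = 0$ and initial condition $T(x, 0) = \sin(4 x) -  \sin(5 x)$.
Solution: Separating variables: $T = \sum c_n e^{-n^2\tau} \sin(nx)$. From $T(x,0) = \sin(4 x) - \sin(5 x)$: $c_4=1, c_5=-1$.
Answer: $T(x, \tau) = e^{-16 \tau} \sin(4 x) -  e^{-25 \tau} \sin(5 x)$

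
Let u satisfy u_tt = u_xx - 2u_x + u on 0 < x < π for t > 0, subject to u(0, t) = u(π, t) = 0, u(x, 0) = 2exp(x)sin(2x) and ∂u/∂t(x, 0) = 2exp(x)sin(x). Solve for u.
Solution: Substitute u = exp(x)w, i.e. w = exp(-x)u.
By the product rule, u_x = exp(x)(w_x + w), u_xx = exp(x)(w_xx + 2w_x + w), u_tt = exp(x)w_tt.
Substituting into the PDE and dividing by exp(x): w_tt = (w_xx + 2w_x + w) - 2(w_x + w) + w.
The lower-order terms cancel, leaving the standard wave equation w_tt = w_xx.
Initial data for w: w(x,0) = exp(-x)u(x,0) = 2sin(2x); w_t(x,0) = exp(-x)u_t(x,0) = 2sin(x). The boundary conditions carry over: w(0,t) = w(π,t) = 0.
Solve for w:
  Using separation of variables w = X(x)T(t):
  Eigenfunctions: sin(nx), n = 1, 2, 3, ...
  General solution: w(x, t) = Σ [A_n cos(n t) + B_n sin(n t)] sin(nx)
  From w(x,0) = 2sin(2x): A_2=2. From w_t(x,0) = 2sin(x), using w_t(x,0) = Σ ω_n B_n sin(nx) with ω_n = n: B_1 = 2/1 = 2.
Hence w(x,t) = 2sin(t)sin(x) + 2sin(2x)cos(2t).
Transform back: u(x,t) = exp(x)w(x,t).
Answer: u(x, t) = 2exp(x)sin(t)sin(x) + 2exp(x)sin(2x)cos(2t)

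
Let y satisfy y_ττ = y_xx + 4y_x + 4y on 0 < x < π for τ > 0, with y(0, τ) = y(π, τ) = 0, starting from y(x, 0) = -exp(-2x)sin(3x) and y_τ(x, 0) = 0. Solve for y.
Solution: Substitute y = exp(-2x)u, i.e. u = exp(2x)y.
By the product rule, y_x = exp(-2x)(u_x - 2u), y_xx = exp(-2x)(u_xx - 4u_x + 4u), y_ττ = exp(-2x)u_ττ.
Substituting into the PDE and dividing by exp(-2x): u_ττ = (u_xx - 4u_x + 4u) + 4(u_x - 2u) + 4u.
The lower-order terms cancel, leaving the standard wave equation u_ττ = u_xx.
Initial data for u: u(x,0) = exp(2x)y(x,0) = -sin(3x); u_τ(x,0) = exp(2x)y_τ(x,0) = 0. The boundary conditions carry over: u(0,τ) = u(π,τ) = 0.
Solve for u:
  Using separation of variables u = X(x)T(τ):
  Eigenfunctions: sin(nx), n = 1, 2, 3, ...
  General solution: u(x, τ) = Σ [A_n cos(n τ) + B_n sin(n τ)] sin(nx)
  From u(x,0) = -sin(3x): A_3=-1. From u_τ(x,0) = 0: all B_n = 0.
Hence u(x,τ) = -sin(3x)cos(3τ).
Transform back: y(x,τ) = exp(-2x)u(x,τ).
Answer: y(x, τ) = -exp(-2x)sin(3x)cos(3τ)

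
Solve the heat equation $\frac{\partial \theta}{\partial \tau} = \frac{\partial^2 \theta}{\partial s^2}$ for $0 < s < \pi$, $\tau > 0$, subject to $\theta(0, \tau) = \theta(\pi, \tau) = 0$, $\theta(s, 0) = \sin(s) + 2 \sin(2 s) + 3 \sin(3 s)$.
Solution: Using separation of variables $\theta = X(s)G(\tau)$:
Eigenfunctions: $\sin(ns)$, $n = 1, 2, 3, \ldots$
General solution: $\theta(s, \tau) = \sum c_n \sin(ns) e^{-n^2 \tau}$
Matching $\theta(s,0) = \sin(s) + 2 \sin(2 s) + 3 \sin(3 s)$ term by term: $c_1=1, c_2=2, c_3=3$.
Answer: $\theta(s, \tau) = e^{-\tau} \sin(s) + 2 e^{-4 \tau} \sin(2 s) + 3 e^{-9 \tau} \sin(3 s)$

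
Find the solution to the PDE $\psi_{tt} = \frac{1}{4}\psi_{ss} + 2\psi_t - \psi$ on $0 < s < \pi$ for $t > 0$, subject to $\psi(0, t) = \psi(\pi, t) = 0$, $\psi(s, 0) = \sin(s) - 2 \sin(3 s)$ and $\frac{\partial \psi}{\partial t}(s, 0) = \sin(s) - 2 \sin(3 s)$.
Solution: Substitute $\psi = e^{t}u$.
Then $\psi_t = e^{t}(u_t + u)$, $\psi_{tt} = e^{t}(u_{tt} + 2u_t + u)$, $\psi_{ss} = e^{t}u_{ss}$; substituting and dividing by $e^{t}$, the lower-order terms cancel: $u_{tt} = \frac{1}{4}u_{ss}$ (standard wave equation).
Data for $u$: $u(s,0) = \psi(s,0) = \sin(s) - 2 \sin(3 s)$; $u_t(s,0) = \psi_t(s,0) - \psi(s,0) = 0$. The boundary conditions carry over: $u(0,t) = u(\pi,t) = 0$.
Separating variables: $u = \sum [A_n \cos(\omega_n t) + B_n \sin(\omega_n t)] \sin(ns)$, $\omega_n = n/2$. From ICs: $A_1=1, A_3=-2$.
So $u(s,t) = \sin(s) \cos(t/2) - 2 \sin(3 s) \cos(3 t/2)$, and $\psi(s,t) = e^{t}u(s,t)$.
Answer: $\psi(s, t) = e^{t} \sin(s) \cos(t/2) - 2 e^{t} \sin(3 s) \cos(3 t/2)$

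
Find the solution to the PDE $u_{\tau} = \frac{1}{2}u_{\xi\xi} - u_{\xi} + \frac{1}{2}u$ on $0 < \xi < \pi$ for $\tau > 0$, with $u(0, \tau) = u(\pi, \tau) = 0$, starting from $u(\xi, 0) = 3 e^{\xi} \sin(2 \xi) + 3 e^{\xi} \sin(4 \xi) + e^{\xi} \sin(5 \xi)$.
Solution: Substitute $u = e^{\xi}w$.
Then $u_{\xi} = e^{\xi}(w_{\xi} + w)$, $u_{\xi\xi} = e^{\xi}(w_{\xi\xi} + 2w_{\xi} + w)$, $u_{\tau} = e^{\xi}w_{\tau}$; substituting and dividing by $e^{\xi}$, the lower-order terms cancel: $w_{\tau} = \frac{1}{2}w_{\xi\xi}$ (standard heat equation).
Data for $w$: $w(\xi,0) = e^{-\xi}u(\xi,0) = 3 \sin(2 \xi) + 3 \sin(4 \xi) + \sin(5 \xi)$. The boundary conditions carry over: $w(0,\tau) = w(\pi,\tau) = 0$.
Separating variables: $w = \sum c_n e^{-n^2\tau/2} \sin(n\xi)$. From $w(\xi,0) = 3 \sin(2 \xi) + 3 \sin(4 \xi) + \sin(5 \xi)$: $c_2=3, c_4=3, c_5=1$.
So $w(\xi,\tau) = 3 e^{-2 \tau} \sin(2 \xi) + 3 e^{-8 \tau} \sin(4 \xi) + e^{-25 \tau/2} \sin(5 \xi)$, and $u(\xi,\tau) = e^{\xi}w(\xi,\tau)$.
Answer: $u(\xi, \tau) = 3 e^{-2 \tau} e^{\xi} \sin(2 \xi) + 3 e^{-8 \tau} e^{\xi} \sin(4 \xi) + e^{-25 \tau/2} e^{\xi} \sin(5 \xi)$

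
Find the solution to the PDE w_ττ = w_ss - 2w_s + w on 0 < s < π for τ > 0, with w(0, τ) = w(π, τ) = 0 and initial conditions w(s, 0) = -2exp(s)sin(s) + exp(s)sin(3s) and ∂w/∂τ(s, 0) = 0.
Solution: Substitute w = exp(s)u, i.e. u = exp(-s)w.
By the product rule, w_s = exp(s)(u_s + u), w_ss = exp(s)(u_ss + 2u_s + u), w_ττ = exp(s)u_ττ.
Substituting into the PDE and dividing by exp(s): u_ττ = (u_ss + 2u_s + u) - 2(u_s + u) + u.
The lower-order terms cancel, leaving the standard wave equation u_ττ = u_ss.
Initial data for u: u(s,0) = exp(-s)w(s,0) = -2sin(s) + sin(3s); u_τ(s,0) = exp(-s)w_τ(s,0) = 0. The boundary conditions carry over: u(0,τ) = u(π,τ) = 0.
Solve for u:
  Using separation of variables u = X(s)T(τ):
  Eigenfunctions: sin(ns), n = 1, 2, 3, ...
  General solution: u(s, τ) = Σ [A_n cos(n τ) + B_n sin(n τ)] sin(ns)
  From u(s,0) = -2sin(s) + sin(3s): A_1=-2, A_3=1. From u_τ(s,0) = 0: all B_n = 0.
Hence u(s,τ) = -2sin(s)cos(τ) + sin(3s)cos(3τ).
Transform back: w(s,τ) = exp(s)u(s,τ).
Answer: w(s, τ) = -2exp(s)sin(s)cos(τ) + exp(s)sin(3s)cos(3τ)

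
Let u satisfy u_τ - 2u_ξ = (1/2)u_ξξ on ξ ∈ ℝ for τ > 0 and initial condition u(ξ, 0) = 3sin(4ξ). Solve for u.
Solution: Change to a moving frame: let η = ξ + 2τ, σ = τ and write u(ξ,τ) = w(η,σ).
By the chain rule u_τ = w_σ + 2w_η, u_ξ = w_η, u_ξξ = w_ηη.
Then u_τ - 2u_ξ = w_σ: the advection term cancels and the PDE becomes the heat equation w_σ = (1/2)w_ηη on η ∈ ℝ.
Initial data: w(η,0) = u(η,0) = 3sin(4η).
On η ∈ ℝ each mode satisfies (sin(nη))″ = -n² sin(nη), so exp(-n²σ/2) sin(nη) solves the heat equation; by superposition w(η,σ) = Σ c_n exp(-n²σ/2) sin(nη).
Reading off the coefficients: c_4=3, so w(η,σ) = 3exp(-8σ)sin(4η).
Substituting back η = ξ + 2τ, σ = τ: u(ξ,τ) = w(ξ + 2τ, τ).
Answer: u(ξ, τ) = 3exp(-8τ)sin(4ξ + 8τ)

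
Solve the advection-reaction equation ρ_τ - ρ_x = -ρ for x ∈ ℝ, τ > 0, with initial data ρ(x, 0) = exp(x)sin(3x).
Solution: Substitute ρ = exp(x)u, i.e. u = exp(-x)ρ.
By the product rule, ρ_x = exp(x)(u_x + u), ρ_τ = exp(x)u_τ.
Substituting into the PDE and dividing by exp(x): u_τ - (u_x + u) = -u.
The lower-order terms cancel, leaving the standard advection equation u_τ - u_x = 0.
Initial data for u: u(x,0) = exp(-x)ρ(x,0) = sin(3x).
Solve for u:
  By method of characteristics (waves move left with speed 1):
  Along characteristics x + τ = const, u is constant, so u(x,τ) = f(x + τ) with f = u(·, 0).
Hence u(x,τ) = sin(3x + 3τ).
Transform back: ρ(x,τ) = exp(x)u(x,τ).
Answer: ρ(x, τ) = exp(x)sin(3x + 3τ)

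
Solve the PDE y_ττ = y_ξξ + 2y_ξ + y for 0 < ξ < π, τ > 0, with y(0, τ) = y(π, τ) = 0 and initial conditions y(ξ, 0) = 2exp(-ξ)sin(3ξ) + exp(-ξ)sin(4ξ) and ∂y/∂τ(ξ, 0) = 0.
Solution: Substitute y = exp(-ξ)u.
Then y_ξ = exp(-ξ)(u_ξ - u), y_ξξ = exp(-ξ)(u_ξξ - 2u_ξ + u), y_ττ = exp(-ξ)u_ττ; substituting and dividing by exp(-ξ), the lower-order terms cancel: u_ττ = u_ξξ (standard wave equation).
Data for u: u(ξ,0) = exp(ξ)y(ξ,0) = 2sin(3ξ) + sin(4ξ); u_τ(ξ,0) = exp(ξ)y_τ(ξ,0) = 0. The boundary conditions carry over: u(0,τ) = u(π,τ) = 0.
Separating variables: u = Σ [A_n cos(ω_n τ) + B_n sin(ω_n τ)] sin(nξ), ω_n = n. From ICs: A_3=2, A_4=1.
So u(ξ,τ) = 2sin(3ξ)cos(3τ) + sin(4ξ)cos(4τ), and y(ξ,τ) = exp(-ξ)u(ξ,τ).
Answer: y(ξ, τ) = 2exp(-ξ)sin(3ξ)cos(3τ) + exp(-ξ)sin(4ξ)cos(4τ)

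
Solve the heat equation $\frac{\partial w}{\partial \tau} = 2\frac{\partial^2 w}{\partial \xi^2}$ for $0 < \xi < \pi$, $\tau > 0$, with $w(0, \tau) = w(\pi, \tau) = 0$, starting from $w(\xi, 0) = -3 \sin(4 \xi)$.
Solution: Separating variables: $w = \sum c_n e^{-2n^2\tau} \sin(n\xi)$. From $w(\xi,0) = -3 \sin(4 \xi)$: $c_4=-3$.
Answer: $w(\xi, \tau) = -3 e^{-32 \tau} \sin(4 \xi)$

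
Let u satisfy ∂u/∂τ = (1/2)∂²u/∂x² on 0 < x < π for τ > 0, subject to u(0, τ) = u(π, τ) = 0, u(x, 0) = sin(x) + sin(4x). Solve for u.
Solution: Using separation of variables u = X(x)T(τ):
Eigenfunctions: sin(nx), n = 1, 2, 3, ...
General solution: u(x, τ) = Σ c_n sin(nx) exp(-n² τ/2)
Matching u(x,0) = sin(x) + sin(4x) term by term: c_1=1, c_4=1.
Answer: u(x, τ) = exp(-8τ)sin(4x) + exp(-τ/2)sin(x)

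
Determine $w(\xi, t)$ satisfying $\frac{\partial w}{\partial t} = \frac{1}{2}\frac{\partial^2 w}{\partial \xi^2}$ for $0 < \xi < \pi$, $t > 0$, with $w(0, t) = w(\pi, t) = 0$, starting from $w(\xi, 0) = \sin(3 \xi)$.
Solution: Separating variables: $w = \sum c_n e^{-n^2t/2} \sin(n\xi)$. From $w(\xi,0) = \sin(3 \xi)$: $c_3=1$.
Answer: $w(\xi, t) = e^{-9 t/2} \sin(3 \xi)$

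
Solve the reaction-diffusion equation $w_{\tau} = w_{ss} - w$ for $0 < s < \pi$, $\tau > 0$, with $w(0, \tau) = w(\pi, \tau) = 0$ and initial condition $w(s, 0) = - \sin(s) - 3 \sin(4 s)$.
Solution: Substitute $w = e^{-\tau}u$, i.e. $u = e^{\tau}w$.
By the product rule, $w_{\tau} = e^{-\tau}(u_{\tau} - u)$, $w_{ss} = e^{-\tau}u_{ss}$.
Substituting into the PDE and dividing by $e^{-\tau}$: $u_{\tau} - u = u_{ss} - u$.
The lower-order terms cancel, leaving the standard heat equation $u_{\tau} = u_{ss}$.
Initial data for $u$: $u(s,0) = w(s,0) = - \sin(s) - 3 \sin(4 s)$. The boundary conditions carry over: $u(0,\tau) = u(\pi,\tau) = 0$.
Solve for $u$:
  Using separation of variables $u = X(s)T(\tau)$:
  Eigenfunctions: $\sin(ns)$, $n = 1, 2, 3, \ldots$
  General solution: $u(s, \tau) = \sum c_n \sin(ns) e^{-n^2 \tau}$
  Matching $u(s,0) = - \sin(s) - 3 \sin(4 s)$ term by term: $c_1=-1, c_4=-3$.
Hence $u(s,\tau) = - e^{-\tau} \sin(s) - 3 e^{-16 \tau} \sin(4 s)$.
Transform back: $w(s,\tau) = e^{-\tau}u(s,\tau)$.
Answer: $w(s, \tau) = - e^{-2 \tau} \sin(s) - 3 e^{-17 \tau} \sin(4 s)$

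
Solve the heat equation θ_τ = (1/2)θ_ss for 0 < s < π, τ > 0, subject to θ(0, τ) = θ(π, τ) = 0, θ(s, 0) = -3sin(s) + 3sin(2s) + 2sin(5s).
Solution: Separating variables: θ = Σ c_n exp(-n²τ/2) sin(ns). From θ(s,0) = -3sin(s) + 3sin(2s) + 2sin(5s): c_1=-3, c_2=3, c_5=2.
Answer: θ(s, τ) = 3exp(-2τ)sin(2s) - 3exp(-τ/2)sin(s) + 2exp(-25τ/2)sin(5s)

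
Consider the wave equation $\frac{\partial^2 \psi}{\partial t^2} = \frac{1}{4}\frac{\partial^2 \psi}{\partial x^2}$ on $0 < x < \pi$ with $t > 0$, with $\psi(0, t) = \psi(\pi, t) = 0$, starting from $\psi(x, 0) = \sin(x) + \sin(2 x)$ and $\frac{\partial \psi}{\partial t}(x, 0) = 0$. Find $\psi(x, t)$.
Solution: Using separation of variables $\psi = X(x)T(t)$:
Eigenfunctions: $\sin(nx)$, $n = 1, 2, 3, \ldots$
General solution: $\psi(x, t) = \sum [A_n \cos(n t/2) + B_n \sin(n t/2)] \sin(nx)$
From $\psi(x,0) = \sin(x) + \sin(2 x)$: $A_1=1, A_2=1$. From $\psi_t(x,0) = 0$: all $B_n = 0$.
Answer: $\psi(x, t) = \sin(x) \cos(t/2) + \sin(2 x) \cos(t)$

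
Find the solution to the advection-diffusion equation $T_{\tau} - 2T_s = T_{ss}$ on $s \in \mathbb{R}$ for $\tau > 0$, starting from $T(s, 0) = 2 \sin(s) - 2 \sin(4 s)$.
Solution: Moving frame: $\eta = s + 2\tau$, $\sigma = \tau$, $T = u(\eta,\sigma)$, so $T_{\tau} = u_{\sigma} + 2u_{\eta}$ and $T_{ss} = u_{\eta\eta}$.
Hence $T_{\tau} - 2T_s = u_{\sigma}$ and the PDE becomes the heat equation $u_{\sigma} = u_{\eta\eta}$ on $\eta \in \mathbb{R}$.
Initial data: $u(\eta,0) = T(\eta,0) = 2 \sin(\eta) - 2 \sin(4 \eta)$. Each mode $\sin(n\eta)$ decays as $e^{-n^2\sigma}$ on $\mathbb{R}$, so $u(\eta,\sigma) = \sum c_n e^{-n^2\sigma} \sin(n\eta)$ with $c_1=2, c_4=-2$: $u(\eta,\sigma) = 2 e^{-\sigma} \sin(\eta) - 2 e^{-16 \sigma} \sin(4 \eta)$.
Substituting back: $T(s,\tau) = u(s + 2\tau, \tau)$.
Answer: $T(s, \tau) = 2 e^{-\tau} \sin(2 \tau + s) - 2 e^{-16 \tau} \sin(8 \tau + 4 s)$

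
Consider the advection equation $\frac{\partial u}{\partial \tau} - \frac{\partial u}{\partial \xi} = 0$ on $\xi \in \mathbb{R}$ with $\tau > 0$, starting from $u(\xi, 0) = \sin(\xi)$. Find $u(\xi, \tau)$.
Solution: By characteristics ($d\xi/d\tau = -1$), $u(\xi,\tau) = f(\xi + \tau)$ with $f = u( \cdot , 0)$.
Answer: $u(\xi, \tau) = \sin(\tau + \xi)$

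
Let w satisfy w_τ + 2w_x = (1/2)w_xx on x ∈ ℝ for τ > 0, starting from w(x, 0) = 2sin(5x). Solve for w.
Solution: Moving frame: η = x - 2τ, σ = τ, w = u(η,σ), so w_τ = u_σ - 2u_η and w_xx = u_ηη.
Hence w_τ + 2w_x = u_σ and the PDE becomes the heat equation u_σ = (1/2)u_ηη on η ∈ ℝ.
Initial data: u(η,0) = w(η,0) = 2sin(5η). Each mode sin(nη) decays as exp(-n²σ/2) on ℝ, so u(η,σ) = Σ c_n exp(-n²σ/2) sin(nη) with c_5=2: u(η,σ) = 2exp(-25σ/2)sin(5η).
Substituting back: w(x,τ) = u(x - 2τ, τ).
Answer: w(x, τ) = 2exp(-25τ/2)sin(5x - 10τ)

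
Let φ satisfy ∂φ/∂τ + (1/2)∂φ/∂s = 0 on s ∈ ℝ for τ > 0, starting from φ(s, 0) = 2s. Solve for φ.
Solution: By method of characteristics (waves move right with speed 1/2):
Along characteristics s - (1/2)τ = const, φ is constant, so φ(s,τ) = f(s - (1/2)τ) with f = φ(·, 0).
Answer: φ(s, τ) = 2s - τ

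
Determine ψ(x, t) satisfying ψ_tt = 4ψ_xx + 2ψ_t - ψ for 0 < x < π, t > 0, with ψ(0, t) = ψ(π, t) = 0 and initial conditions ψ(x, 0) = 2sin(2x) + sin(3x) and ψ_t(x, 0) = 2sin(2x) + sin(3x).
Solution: Substitute ψ = exp(t)u, i.e. u = exp(-t)ψ.
By the product rule, ψ_t = exp(t)(u_t + u), ψ_tt = exp(t)(u_tt + 2u_t + u), ψ_xx = exp(t)u_xx.
Substituting into the PDE and dividing by exp(t): u_tt + 2u_t + u = 4u_xx + 2(u_t + u) - u.
The lower-order terms cancel, leaving the standard wave equation u_tt = 4u_xx.
Initial data for u: u(x,0) = ψ(x,0) = 2sin(2x) + sin(3x); u_t(x,0) = ψ_t(x,0) - ψ(x,0) = 0. The boundary conditions carry over: u(0,t) = u(π,t) = 0.
Solve for u:
  Using separation of variables u = X(x)T(t):
  Eigenfunctions: sin(nx), n = 1, 2, 3, ...
  General solution: u(x, t) = Σ [A_n cos(2n t) + B_n sin(2n t)] sin(nx)
  From u(x,0) = 2sin(2x) + sin(3x): A_2=2, A_3=1. From u_t(x,0) = 0: all B_n = 0.
Hence u(x,t) = 2sin(2x)cos(4t) + sin(3x)cos(6t).
Transform back: ψ(x,t) = exp(t)u(x,t).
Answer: ψ(x, t) = 2exp(t)sin(2x)cos(4t) + exp(t)sin(3x)cos(6t)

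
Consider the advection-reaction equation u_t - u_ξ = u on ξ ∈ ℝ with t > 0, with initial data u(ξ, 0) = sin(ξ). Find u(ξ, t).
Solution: Substitute u = exp(t)w, i.e. w = exp(-t)u.
By the product rule, u_t = exp(t)(w_t + w), u_ξ = exp(t)w_ξ.
Substituting into the PDE and dividing by exp(t): w_t + w - w_ξ = w.
The lower-order terms cancel, leaving the standard advection equation w_t - w_ξ = 0.
Initial data for w: w(ξ,0) = u(ξ,0) = sin(ξ).
Solve for w:
  By method of characteristics (waves move left with speed 1):
  Along characteristics ξ + t = const, w is constant, so w(ξ,t) = f(ξ + t) with f = w(·, 0).
Hence w(ξ,t) = sin(t + ξ).
Transform back: u(ξ,t) = exp(t)w(ξ,t).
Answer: u(ξ, t) = exp(t)sin(t + ξ)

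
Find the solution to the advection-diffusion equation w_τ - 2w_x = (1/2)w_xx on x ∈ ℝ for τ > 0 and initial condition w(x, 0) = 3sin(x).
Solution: Change to a moving frame: let η = x + 2τ, σ = τ and write w(x,τ) = u(η,σ).
By the chain rule w_τ = u_σ + 2u_η, w_x = u_η, w_xx = u_ηη.
Then w_τ - 2w_x = u_σ: the advection term cancels and the PDE becomes the heat equation u_σ = (1/2)u_ηη on η ∈ ℝ.
Initial data: u(η,0) = w(η,0) = 3sin(η).
On η ∈ ℝ each mode satisfies (sin(nη))″ = -n² sin(nη), so exp(-n²σ/2) sin(nη) solves the heat equation; by superposition u(η,σ) = Σ c_n exp(-n²σ/2) sin(nη).
Reading off the coefficients: c_1=3, so u(η,σ) = 3exp(-σ/2)sin(η).
Substituting back η = x + 2τ, σ = τ: w(x,τ) = u(x + 2τ, τ).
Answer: w(x, τ) = 3exp(-τ/2)sin(x + 2τ)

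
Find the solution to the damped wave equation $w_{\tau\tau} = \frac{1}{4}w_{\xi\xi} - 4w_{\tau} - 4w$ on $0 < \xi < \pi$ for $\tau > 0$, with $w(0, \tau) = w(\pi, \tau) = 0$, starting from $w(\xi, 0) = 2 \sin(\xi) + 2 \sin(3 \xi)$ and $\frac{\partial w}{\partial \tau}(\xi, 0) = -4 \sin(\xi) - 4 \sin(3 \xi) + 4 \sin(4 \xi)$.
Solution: Substitute $w = e^{-2\tau}u$, i.e. $u = e^{2\tau}w$.
By the product rule, $w_{\tau} = e^{-2\tau}(u_{\tau} - 2u)$, $w_{\tau\tau} = e^{-2\tau}(u_{\tau\tau} - 4u_{\tau} + 4u)$, $w_{\xi\xi} = e^{-2\tau}u_{\xi\xi}$.
Substituting into the PDE and dividing by $e^{-2\tau}$: $u_{\tau\tau} - 4u_{\tau} + 4u = \frac{1}{4}u_{\xi\xi} - 4(u_{\tau} - 2u) - 4u$.
The lower-order terms cancel, leaving the standard wave equation $u_{\tau\tau} = \frac{1}{4}u_{\xi\xi}$.
Initial data for $u$: $u(\xi,0) = w(\xi,0) = 2 \sin(\xi) + 2 \sin(3 \xi)$; $u_{\tau}(\xi,0) = w_{\tau}(\xi,0) + 2w(\xi,0) = 4 \sin(4 \xi)$. The boundary conditions carry over: $u(0,\tau) = u(\pi,\tau) = 0$.
Solve for $u$:
  Using separation of variables $u = X(\xi)T(\tau)$:
  Eigenfunctions: $\sin(n\xi)$, $n = 1, 2, 3, \ldots$
  General solution: $u(\xi, \tau) = \sum [A_n \cos(n \tau/2) + B_n \sin(n \tau/2)] \sin(n\xi)$
  From $u(\xi,0) = 2 \sin(\xi) + 2 \sin(3 \xi)$: $A_1=2, A_3=2$. From $u_{\tau}(\xi,0) = 4 \sin(4 \xi)$, using $u_{\tau}(\xi,0) = \sum \omega_n B_n \sin(n\xi)$ with $\omega_n = n/2$: $B_4 = 4/2 = 2$.
Hence $u(\xi,\tau) = 2 \sin(\xi) \cos(\tau/2) + 2 \sin(3 \xi) \cos(3 \tau/2) + 2 \sin(4 \xi) \sin(2 \tau)$.
Transform back: $w(\xi,\tau) = e^{-2\tau}u(\xi,\tau)$.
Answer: $w(\xi, \tau) = 2 e^{-2 \tau} \sin(2 \tau) \sin(4 \xi) + 2 e^{-2 \tau} \sin(\xi) \cos(\tau/2) + 2 e^{-2 \tau} \sin(3 \xi) \cos(3 \tau/2)$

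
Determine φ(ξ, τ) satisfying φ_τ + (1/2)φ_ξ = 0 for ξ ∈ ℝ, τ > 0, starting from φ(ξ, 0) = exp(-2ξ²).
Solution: By method of characteristics (waves move right with speed 1/2):
Along characteristics ξ - (1/2)τ = const, φ is constant, so φ(ξ,τ) = f(ξ - (1/2)τ) with f = φ(·, 0).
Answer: φ(ξ, τ) = exp(-2(ξ - τ/2)²)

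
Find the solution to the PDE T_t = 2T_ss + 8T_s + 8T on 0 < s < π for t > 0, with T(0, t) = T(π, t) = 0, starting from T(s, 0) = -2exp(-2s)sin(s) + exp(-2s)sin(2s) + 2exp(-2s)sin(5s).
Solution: Substitute T = exp(-2s)u, i.e. u = exp(2s)T.
By the product rule, T_s = exp(-2s)(u_s - 2u), T_ss = exp(-2s)(u_ss - 4u_s + 4u), T_t = exp(-2s)u_t.
Substituting into the PDE and dividing by exp(-2s): u_t = 2(u_ss - 4u_s + 4u) + 8(u_s - 2u) + 8u.
The lower-order terms cancel, leaving the standard heat equation u_t = 2u_ss.
Initial data for u: u(s,0) = exp(2s)T(s,0) = -2sin(s) + sin(2s) + 2sin(5s). The boundary conditions carry over: u(0,t) = u(π,t) = 0.
Solve for u:
  Using separation of variables u = X(s)G(t):
  Eigenfunctions: sin(ns), n = 1, 2, 3, ...
  General solution: u(s, t) = Σ c_n sin(ns) exp(-2n² t)
  Matching u(s,0) = -2sin(s) + sin(2s) + 2sin(5s) term by term: c_1=-2, c_2=1, c_5=2.
Hence u(s,t) = -2exp(-2t)sin(s) + exp(-8t)sin(2s) + 2exp(-50t)sin(5s).
Transform back: T(s,t) = exp(-2s)u(s,t).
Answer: T(s, t) = -2exp(-2s)exp(-2t)sin(s) + exp(-2s)exp(-8t)sin(2s) + 2exp(-2s)exp(-50t)sin(5s)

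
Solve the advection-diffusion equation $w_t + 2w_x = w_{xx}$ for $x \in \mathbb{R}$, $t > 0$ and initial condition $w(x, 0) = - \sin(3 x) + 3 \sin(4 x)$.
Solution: Change to a moving frame: let $\eta = x - 2t$, $\sigma = t$ and write $w(x,t) = u(\eta,\sigma)$.
By the chain rule $w_t = u_{\sigma} - 2u_{\eta}$, $w_x = u_{\eta}$, $w_{xx} = u_{\eta\eta}$.
Then $w_t + 2w_x = u_{\sigma}$: the advection term cancels and the PDE becomes the heat equation $u_{\sigma} = u_{\eta\eta}$ on $\eta \in \mathbb{R}$.
Initial data: $u(\eta,0) = w(\eta,0) = - \sin(3 \eta) + 3 \sin(4 \eta)$.
On $\eta \in \mathbb{R}$ each mode satisfies $(\sin(n\eta))'' = -n^2 \sin(n\eta)$, so $e^{-n^2\sigma} \sin(n\eta)$ solves the heat equation; by superposition $u(\eta,\sigma) = \sum c_n e^{-n^2\sigma} \sin(n\eta)$.
Reading off the coefficients: $c_3=-1, c_4=3$, so $u(\eta,\sigma) = - e^{-9 \sigma} \sin(3 \eta) + 3 e^{-16 \sigma} \sin(4 \eta)$.
Substituting back $\eta = x - 2t$, $\sigma = t$: $w(x,t) = u(x - 2t, t)$.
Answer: $w(x, t) = e^{-9 t} \sin(6 t - 3 x) - 3 e^{-16 t} \sin(8 t - 4 x)$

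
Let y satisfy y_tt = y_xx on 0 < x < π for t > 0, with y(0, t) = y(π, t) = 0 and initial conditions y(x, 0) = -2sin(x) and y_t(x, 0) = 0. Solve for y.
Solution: Separating variables: y = Σ [A_n cos(ω_n t) + B_n sin(ω_n t)] sin(nx), ω_n = n. From ICs: A_1=-2.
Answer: y(x, t) = -2sin(x)cos(t)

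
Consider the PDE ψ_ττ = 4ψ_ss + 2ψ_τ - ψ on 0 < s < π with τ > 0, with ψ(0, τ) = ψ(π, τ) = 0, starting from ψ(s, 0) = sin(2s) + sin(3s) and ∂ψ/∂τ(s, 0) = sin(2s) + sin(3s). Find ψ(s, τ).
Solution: Substitute ψ = exp(τ)u.
Then ψ_τ = exp(τ)(u_τ + u), ψ_ττ = exp(τ)(u_ττ + 2u_τ + u), ψ_ss = exp(τ)u_ss; substituting and dividing by exp(τ), the lower-order terms cancel: u_ττ = 4u_ss (standard wave equation).
Data for u: u(s,0) = ψ(s,0) = sin(2s) + sin(3s); u_τ(s,0) = ψ_τ(s,0) - ψ(s,0) = 0. The boundary conditions carry over: u(0,τ) = u(π,τ) = 0.
Separating variables: u = Σ [A_n cos(ω_n τ) + B_n sin(ω_n τ)] sin(ns), ω_n = 2n. From ICs: A_2=1, A_3=1.
So u(s,τ) = sin(2s)cos(4τ) + sin(3s)cos(6τ), and ψ(s,τ) = exp(τ)u(s,τ).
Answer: ψ(s, τ) = exp(τ)sin(2s)cos(4τ) + exp(τ)sin(3s)cos(6τ)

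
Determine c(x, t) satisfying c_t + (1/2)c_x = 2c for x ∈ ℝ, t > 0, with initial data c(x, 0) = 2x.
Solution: Substitute c = exp(2t)u.
Then c_t = exp(2t)(u_t + 2u), c_x = exp(2t)u_x; substituting and dividing by exp(2t), the lower-order terms cancel: u_t + (1/2)u_x = 0 (standard advection equation).
Data for u: u(x,0) = c(x,0) = 2x.
By characteristics (dx/dt = 1/2), u(x,t) = f(x - (1/2)t) with f = u(·, 0).
So u(x,t) = -t + 2x, and c(x,t) = exp(2t)u(x,t).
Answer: c(x, t) = -texp(2t) + 2xexp(2t)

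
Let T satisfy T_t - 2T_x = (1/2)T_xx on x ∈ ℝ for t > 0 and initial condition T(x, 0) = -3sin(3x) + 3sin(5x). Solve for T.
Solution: Change to a moving frame: let η = x + 2t, σ = t and write T(x,t) = u(η,σ).
By the chain rule T_t = u_σ + 2u_η, T_x = u_η, T_xx = u_ηη.
Then T_t - 2T_x = u_σ: the advection term cancels and the PDE becomes the heat equation u_σ = (1/2)u_ηη on η ∈ ℝ.
Initial data: u(η,0) = T(η,0) = -3sin(3η) + 3sin(5η).
On η ∈ ℝ each mode satisfies (sin(nη))″ = -n² sin(nη), so exp(-n²σ/2) sin(nη) solves the heat equation; by superposition u(η,σ) = Σ c_n exp(-n²σ/2) sin(nη).
Reading off the coefficients: c_3=-3, c_5=3, so u(η,σ) = -3exp(-9σ/2)sin(3η) + 3exp(-25σ/2)sin(5η).
Substituting back η = x + 2t, σ = t: T(x,t) = u(x + 2t, t).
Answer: T(x, t) = -3exp(-9t/2)sin(6t + 3x) + 3exp(-25t/2)sin(10t + 5x)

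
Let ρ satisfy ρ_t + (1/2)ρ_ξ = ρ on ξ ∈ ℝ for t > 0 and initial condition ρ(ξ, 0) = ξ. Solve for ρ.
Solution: Substitute ρ = exp(t)u.
Then ρ_t = exp(t)(u_t + u), ρ_ξ = exp(t)u_ξ; substituting and dividing by exp(t), the lower-order terms cancel: u_t + (1/2)u_ξ = 0 (standard advection equation).
Data for u: u(ξ,0) = ρ(ξ,0) = ξ.
By characteristics (dξ/dt = 1/2), u(ξ,t) = f(ξ - (1/2)t) with f = u(·, 0).
So u(ξ,t) = -(1/2)t + ξ, and ρ(ξ,t) = exp(t)u(ξ,t).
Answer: ρ(ξ, t) = -(1/2)texp(t) + ξexp(t)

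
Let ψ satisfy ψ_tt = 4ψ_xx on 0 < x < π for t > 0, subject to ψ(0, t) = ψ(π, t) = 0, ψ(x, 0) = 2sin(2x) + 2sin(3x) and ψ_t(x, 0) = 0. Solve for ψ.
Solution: Separating variables: ψ = Σ [A_n cos(ω_n t) + B_n sin(ω_n t)] sin(nx), ω_n = 2n. From ICs: A_2=2, A_3=2.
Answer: ψ(x, t) = 2sin(2x)cos(4t) + 2sin(3x)cos(6t)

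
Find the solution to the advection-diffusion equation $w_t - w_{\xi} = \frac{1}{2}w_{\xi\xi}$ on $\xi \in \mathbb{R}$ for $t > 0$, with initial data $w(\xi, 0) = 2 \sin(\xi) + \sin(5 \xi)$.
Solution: Change to a moving frame: let $\eta = \xi + t$, $\sigma = t$ and write $w(\xi,t) = u(\eta,\sigma)$.
By the chain rule $w_t = u_{\sigma} + u_{\eta}$, $w_{\xi} = u_{\eta}$, $w_{\xi\xi} = u_{\eta\eta}$.
Then $w_t - w_{\xi} = u_{\sigma}$: the advection term cancels and the PDE becomes the heat equation $u_{\sigma} = \frac{1}{2}u_{\eta\eta}$ on $\eta \in \mathbb{R}$.
Initial data: $u(\eta,0) = w(\eta,0) = 2 \sin(\eta) + \sin(5 \eta)$.
On $\eta \in \mathbb{R}$ each mode satisfies $(\sin(n\eta))'' = -n^2 \sin(n\eta)$, so $e^{-n^2\sigma/2} \sin(n\eta)$ solves the heat equation; by superposition $u(\eta,\sigma) = \sum c_n e^{-n^2\sigma/2} \sin(n\eta)$.
Reading off the coefficients: $c_1=2, c_5=1$, so $u(\eta,\sigma) = 2 e^{-\sigma/2} \sin(\eta) + e^{-25 \sigma/2} \sin(5 \eta)$.
Substituting back $\eta = \xi + t$, $\sigma = t$: $w(\xi,t) = u(\xi + t, t)$.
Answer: $w(\xi, t) = 2 e^{-t/2} \sin(\xi + t) + e^{-25 t/2} \sin(5 \xi + 5 t)$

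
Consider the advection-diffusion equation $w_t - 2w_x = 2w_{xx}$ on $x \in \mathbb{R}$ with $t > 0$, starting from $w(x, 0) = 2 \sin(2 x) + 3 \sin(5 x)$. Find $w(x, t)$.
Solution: Change to a moving frame: let $\eta = x + 2t$, $\sigma = t$ and write $w(x,t) = u(\eta,\sigma)$.
By the chain rule $w_t = u_{\sigma} + 2u_{\eta}$, $w_x = u_{\eta}$, $w_{xx} = u_{\eta\eta}$.
Then $w_t - 2w_x = u_{\sigma}$: the advection term cancels and the PDE becomes the heat equation $u_{\sigma} = 2u_{\eta\eta}$ on $\eta \in \mathbb{R}$.
Initial data: $u(\eta,0) = w(\eta,0) = 2 \sin(2 \eta) + 3 \sin(5 \eta)$.
On $\eta \in \mathbb{R}$ each mode satisfies $(\sin(n\eta))'' = -n^2 \sin(n\eta)$, so $e^{-2n^2\sigma} \sin(n\eta)$ solves the heat equation; by superposition $u(\eta,\sigma) = \sum c_n e^{-2n^2\sigma} \sin(n\eta)$.
Reading off the coefficients: $c_2=2, c_5=3$, so $u(\eta,\sigma) = 2 e^{-8 \sigma} \sin(2 \eta) + 3 e^{-50 \sigma} \sin(5 \eta)$.
Substituting back $\eta = x + 2t$, $\sigma = t$: $w(x,t) = u(x + 2t, t)$.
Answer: $w(x, t) = 2 e^{-8 t} \sin(4 t + 2 x) + 3 e^{-50 t} \sin(10 t + 5 x)$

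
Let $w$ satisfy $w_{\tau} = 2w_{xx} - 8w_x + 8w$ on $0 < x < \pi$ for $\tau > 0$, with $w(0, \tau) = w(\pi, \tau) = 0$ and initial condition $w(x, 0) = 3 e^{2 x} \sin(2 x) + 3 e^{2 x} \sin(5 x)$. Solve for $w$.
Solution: Substitute $w = e^{2x}u$, i.e. $u = e^{-2x}w$.
By the product rule, $w_x = e^{2x}(u_x + 2u)$, $w_{xx} = e^{2x}(u_{xx} + 4u_x + 4u)$, $w_{\tau} = e^{2x}u_{\tau}$.
Substituting into the PDE and dividing by $e^{2x}$: $u_{\tau} = 2(u_{xx} + 4u_x + 4u) - 8(u_x + 2u) + 8u$.
The lower-order terms cancel, leaving the standard heat equation $u_{\tau} = 2u_{xx}$.
Initial data for $u$: $u(x,0) = e^{-2x}w(x,0) = 3 \sin(2 x) + 3 \sin(5 x)$. The boundary conditions carry over: $u(0,\tau) = u(\pi,\tau) = 0$.
Solve for $u$:
  Using separation of variables $u = X(x)T(\tau)$:
  Eigenfunctions: $\sin(nx)$, $n = 1, 2, 3, \ldots$
  General solution: $u(x, \tau) = \sum c_n \sin(nx) e^{-2n^2 \tau}$
  Matching $u(x,0) = 3 \sin(2 x) + 3 \sin(5 x)$ term by term: $c_2=3, c_5=3$.
Hence $u(x,\tau) = 3 e^{-8 \tau} \sin(2 x) + 3 e^{-50 \tau} \sin(5 x)$.
Transform back: $w(x,\tau) = e^{2x}u(x,\tau)$.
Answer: $w(x, \tau) = 3 e^{-8 \tau} e^{2 x} \sin(2 x) + 3 e^{-50 \tau} e^{2 x} \sin(5 x)$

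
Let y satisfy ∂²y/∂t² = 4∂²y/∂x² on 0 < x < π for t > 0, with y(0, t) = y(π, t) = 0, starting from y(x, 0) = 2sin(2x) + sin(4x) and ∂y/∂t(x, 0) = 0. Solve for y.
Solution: Using separation of variables y = X(x)T(t):
Eigenfunctions: sin(nx), n = 1, 2, 3, ...
General solution: y(x, t) = Σ [A_n cos(2n t) + B_n sin(2n t)] sin(nx)
From y(x,0) = 2sin(2x) + sin(4x): A_2=2, A_4=1. From y_t(x,0) = 0: all B_n = 0.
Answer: y(x, t) = 2sin(2x)cos(4t) + sin(4x)cos(8t)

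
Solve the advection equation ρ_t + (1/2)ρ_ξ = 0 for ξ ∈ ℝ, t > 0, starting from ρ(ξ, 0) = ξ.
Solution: By characteristics (dξ/dt = 1/2), ρ(ξ,t) = f(ξ - (1/2)t) with f = ρ(·, 0).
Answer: ρ(ξ, t) = -(1/2)t + ξ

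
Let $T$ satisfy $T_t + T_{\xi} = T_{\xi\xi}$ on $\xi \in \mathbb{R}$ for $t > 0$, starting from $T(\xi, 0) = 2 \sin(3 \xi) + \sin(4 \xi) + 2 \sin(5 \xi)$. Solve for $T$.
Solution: Moving frame: $\eta = \xi - t$, $\sigma = t$, $T = u(\eta,\sigma)$, so $T_t = u_{\sigma} - u_{\eta}$ and $T_{\xi\xi} = u_{\eta\eta}$.
Hence $T_t + T_{\xi} = u_{\sigma}$ and the PDE becomes the heat equation $u_{\sigma} = u_{\eta\eta}$ on $\eta \in \mathbb{R}$.
Initial data: $u(\eta,0) = T(\eta,0) = 2 \sin(3 \eta) + \sin(4 \eta) + 2 \sin(5 \eta)$. Each mode $\sin(n\eta)$ decays as $e^{-n^2\sigma}$ on $\mathbb{R}$, so $u(\eta,\sigma) = \sum c_n e^{-n^2\sigma} \sin(n\eta)$ with $c_3=2, c_4=1, c_5=2$: $u(\eta,\sigma) = 2 e^{-9 \sigma} \sin(3 \eta) + e^{-16 \sigma} \sin(4 \eta) + 2 e^{-25 \sigma} \sin(5 \eta)$.
Substituting back: $T(\xi,t) = u(\xi - t, t)$.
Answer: $T(\xi, t) = 2 e^{-9 t} \sin(3 \xi - 3 t) + e^{-16 t} \sin(4 \xi - 4 t) + 2 e^{-25 t} \sin(5 \xi - 5 t)$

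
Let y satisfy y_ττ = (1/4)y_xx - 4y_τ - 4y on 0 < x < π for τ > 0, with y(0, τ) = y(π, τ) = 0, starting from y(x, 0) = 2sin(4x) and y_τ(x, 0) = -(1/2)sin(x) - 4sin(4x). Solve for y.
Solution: Substitute y = exp(-2τ)u.
Then y_τ = exp(-2τ)(u_τ - 2u), y_ττ = exp(-2τ)(u_ττ - 4u_τ + 4u), y_xx = exp(-2τ)u_xx; substituting and dividing by exp(-2τ), the lower-order terms cancel: u_ττ = (1/4)u_xx (standard wave equation).
Data for u: u(x,0) = y(x,0) = 2sin(4x); u_τ(x,0) = y_τ(x,0) + 2y(x,0) = -(1/2)sin(x). The boundary conditions carry over: u(0,τ) = u(π,τ) = 0.
Separating variables: u = Σ [A_n cos(ω_n τ) + B_n sin(ω_n τ)] sin(nx), ω_n = n/2. From ICs (B_n = velocity coefficient / ω_n): A_4=2, B_1=-1.
So u(x,τ) = -sin(x)sin(τ/2) + 2sin(4x)cos(2τ), and y(x,τ) = exp(-2τ)u(x,τ).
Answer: y(x, τ) = -exp(-2τ)sin(x)sin(τ/2) + 2exp(-2τ)sin(4x)cos(2τ)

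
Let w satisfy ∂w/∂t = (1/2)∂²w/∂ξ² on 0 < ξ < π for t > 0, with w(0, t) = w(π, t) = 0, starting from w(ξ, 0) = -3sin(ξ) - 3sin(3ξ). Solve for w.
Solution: Using separation of variables w = X(ξ)T(t):
Eigenfunctions: sin(nξ), n = 1, 2, 3, ...
General solution: w(ξ, t) = Σ c_n sin(nξ) exp(-n² t/2)
Matching w(ξ,0) = -3sin(ξ) - 3sin(3ξ) term by term: c_1=-3, c_3=-3.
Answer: w(ξ, t) = -3exp(-t/2)sin(ξ) - 3exp(-9t/2)sin(3ξ)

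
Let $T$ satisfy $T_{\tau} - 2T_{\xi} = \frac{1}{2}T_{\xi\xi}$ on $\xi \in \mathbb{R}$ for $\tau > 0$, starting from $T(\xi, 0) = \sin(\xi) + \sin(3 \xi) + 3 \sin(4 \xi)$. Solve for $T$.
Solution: Moving frame: $\eta = \xi + 2\tau$, $\sigma = \tau$, $T = u(\eta,\sigma)$, so $T_{\tau} = u_{\sigma} + 2u_{\eta}$ and $T_{\xi\xi} = u_{\eta\eta}$.
Hence $T_{\tau} - 2T_{\xi} = u_{\sigma}$ and the PDE becomes the heat equation $u_{\sigma} = \frac{1}{2}u_{\eta\eta}$ on $\eta \in \mathbb{R}$.
Initial data: $u(\eta,0) = T(\eta,0) = \sin(\eta) + \sin(3 \eta) + 3 \sin(4 \eta)$. Each mode $\sin(n\eta)$ decays as $e^{-n^2\sigma/2}$ on $\mathbb{R}$, so $u(\eta,\sigma) = \sum c_n e^{-n^2\sigma/2} \sin(n\eta)$ with $c_1=1, c_3=1, c_4=3$: $u(\eta,\sigma) = 3 e^{-8 \sigma} \sin(4 \eta) + e^{-\sigma/2} \sin(\eta) + e^{-9 \sigma/2} \sin(3 \eta)$.
Substituting back: $T(\xi,\tau) = u(\xi + 2\tau, \tau)$.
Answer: $T(\xi, \tau) = 3 e^{-8 \tau} \sin(8 \tau + 4 \xi) + e^{-\tau/2} \sin(2 \tau + \xi) + e^{-9 \tau/2} \sin(6 \tau + 3 \xi)$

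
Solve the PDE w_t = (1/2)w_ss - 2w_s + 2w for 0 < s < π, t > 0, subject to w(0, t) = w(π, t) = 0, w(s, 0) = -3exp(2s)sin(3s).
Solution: Substitute w = exp(2s)u, i.e. u = exp(-2s)w.
By the product rule, w_s = exp(2s)(u_s + 2u), w_ss = exp(2s)(u_ss + 4u_s + 4u), w_t = exp(2s)u_t.
Substituting into the PDE and dividing by exp(2s): u_t = (1/2)(u_ss + 4u_s + 4u) - 2(u_s + 2u) + 2u.
The lower-order terms cancel, leaving the standard heat equation u_t = (1/2)u_ss.
Initial data for u: u(s,0) = exp(-2s)w(s,0) = -3sin(3s). The boundary conditions carry over: u(0,t) = u(π,t) = 0.
Solve for u:
  Using separation of variables u = X(s)T(t):
  Eigenfunctions: sin(ns), n = 1, 2, 3, ...
  General solution: u(s, t) = Σ c_n sin(ns) exp(-n² t/2)
  Matching u(s,0) = -3sin(3s) term by term: c_3=-3.
Hence u(s,t) = -3exp(-9t/2)sin(3s).
Transform back: w(s,t) = exp(2s)u(s,t).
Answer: w(s, t) = -3exp(2s)exp(-9t/2)sin(3s)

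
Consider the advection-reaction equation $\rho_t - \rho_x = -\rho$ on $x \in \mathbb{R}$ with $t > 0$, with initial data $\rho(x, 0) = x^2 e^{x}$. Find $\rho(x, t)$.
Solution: Substitute $\rho = e^{x}u$, i.e. $u = e^{-x}\rho$.
By the product rule, $\rho_x = e^{x}(u_x + u)$, $\rho_t = e^{x}u_t$.
Substituting into the PDE and dividing by $e^{x}$: $u_t - (u_x + u) = -u$.
The lower-order terms cancel, leaving the standard advection equation $u_t - u_x = 0$.
Initial data for $u$: $u(x,0) = e^{-x}\rho(x,0) = x^2$.
Solve for $u$:
  By method of characteristics (waves move left with speed 1):
  Along characteristics $x + t =$ const, $u$ is constant, so $u(x,t) = f(x + t)$ with $f = u( \cdot , 0)$.
Hence $u(x,t) = t^2 + 2 t x + x^2$.
Transform back: $\rho(x,t) = e^{x}u(x,t)$.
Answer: $\rho(x, t) = t^2 e^{x} + 2 t x e^{x} + x^2 e^{x}$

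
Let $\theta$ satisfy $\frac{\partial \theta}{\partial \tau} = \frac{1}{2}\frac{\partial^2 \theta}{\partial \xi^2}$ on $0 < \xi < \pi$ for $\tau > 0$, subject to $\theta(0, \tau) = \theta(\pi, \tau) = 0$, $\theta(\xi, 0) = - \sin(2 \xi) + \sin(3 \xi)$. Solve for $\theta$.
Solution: Using separation of variables $\theta = X(\xi)G(\tau)$:
Eigenfunctions: $\sin(n\xi)$, $n = 1, 2, 3, \ldots$
General solution: $\theta(\xi, \tau) = \sum c_n \sin(n\xi) e^{-n^2 \tau/2}$
Matching $\theta(\xi,0) = - \sin(2 \xi) + \sin(3 \xi)$ term by term: $c_2=-1, c_3=1$.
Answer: $\theta(\xi, \tau) = - e^{-2 \tau} \sin(2 \xi) + e^{-9 \tau/2} \sin(3 \xi)$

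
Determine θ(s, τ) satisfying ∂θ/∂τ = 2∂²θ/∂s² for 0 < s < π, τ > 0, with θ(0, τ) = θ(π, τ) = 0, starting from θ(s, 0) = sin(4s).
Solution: Separating variables: θ = Σ c_n exp(-2n²τ) sin(ns). From θ(s,0) = sin(4s): c_4=1.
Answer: θ(s, τ) = exp(-32τ)sin(4s)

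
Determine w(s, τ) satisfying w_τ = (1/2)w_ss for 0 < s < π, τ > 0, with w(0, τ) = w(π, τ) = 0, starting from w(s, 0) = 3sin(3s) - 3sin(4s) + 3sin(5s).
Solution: Separating variables: w = Σ c_n exp(-n²τ/2) sin(ns). From w(s,0) = 3sin(3s) - 3sin(4s) + 3sin(5s): c_3=3, c_4=-3, c_5=3.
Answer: w(s, τ) = -3exp(-8τ)sin(4s) + 3exp(-9τ/2)sin(3s) + 3exp(-25τ/2)sin(5s)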